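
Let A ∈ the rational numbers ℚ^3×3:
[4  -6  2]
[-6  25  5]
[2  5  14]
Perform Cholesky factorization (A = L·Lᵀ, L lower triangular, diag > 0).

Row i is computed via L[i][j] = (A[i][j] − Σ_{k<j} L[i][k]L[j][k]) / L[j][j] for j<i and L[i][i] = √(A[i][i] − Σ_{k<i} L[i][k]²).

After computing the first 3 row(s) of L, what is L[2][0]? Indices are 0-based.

Step 1: L[0][0] = √(4) = 2.
  L[1][0] = (-6) / L[0][0] = -3.
Step 2: L[1][1] = √(16) = 4.
  L[2][0] = (2) / L[0][0] = 1.
  L[2][1] = (8) / L[1][1] = 2.
Step 3: L[2][2] = √(9) = 3.

L[2][0] = 1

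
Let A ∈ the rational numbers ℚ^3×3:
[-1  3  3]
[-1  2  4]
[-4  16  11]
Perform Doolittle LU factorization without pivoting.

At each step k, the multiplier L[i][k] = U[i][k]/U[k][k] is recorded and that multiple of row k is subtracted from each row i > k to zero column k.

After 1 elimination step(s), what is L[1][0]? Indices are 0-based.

Step 1: pivot at (0,0) is -1.
  row1 ← row1 − (1)·row0  ⇒  L[1][0]=1, U row1=(0, -1, 1)
  row2 ← row2 − (4)·row0  ⇒  L[2][0]=4, U row2=(0, 4, -1)

L[1][0] = 1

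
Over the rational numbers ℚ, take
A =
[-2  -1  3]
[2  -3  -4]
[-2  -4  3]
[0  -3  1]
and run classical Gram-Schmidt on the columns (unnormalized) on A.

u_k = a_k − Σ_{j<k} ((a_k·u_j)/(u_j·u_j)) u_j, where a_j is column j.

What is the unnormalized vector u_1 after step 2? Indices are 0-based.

Step 1: u_0 = a_0 = (-2, 2, -2, 0).
Step 2: u_1 = a_1 − (1/3)·u_0 = (-1/3, -11/3, -10/3, -3).

u_1 = (-1/3, -11/3, -10/3, -3)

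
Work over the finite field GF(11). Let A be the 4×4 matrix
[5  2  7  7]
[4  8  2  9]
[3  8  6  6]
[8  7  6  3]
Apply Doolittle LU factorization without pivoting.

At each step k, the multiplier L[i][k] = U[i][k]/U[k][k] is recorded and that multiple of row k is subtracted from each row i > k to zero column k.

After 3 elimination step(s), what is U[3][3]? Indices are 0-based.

U[3][3] = 10

Step 1: pivot at (0,0) is 5.
  row1 ← row1 − (3)·row0  ⇒  L[1][0]=3, U row1=(0, 2, 3, 10)
  row2 ← row2 − (5)·row0  ⇒  L[2][0]=5, U row2=(0, 9, 4, 4)
  row3 ← row3 − (6)·row0  ⇒  L[3][0]=6, U row3=(0, 6, 8, 5)
Step 2: pivot at (1,1) is 2.
  row2 ← row2 − (10)·row1  ⇒  L[2][1]=10, U row2=(0, 0, 7, 3)
  row3 ← row3 − (3)·row1  ⇒  L[3][1]=3, U row3=(0, 0, 10, 8)
Step 3: pivot at (2,2) is 7.
  row3 ← row3 − (3)·row2  ⇒  L[3][2]=3, U row3=(0, 0, 0, 10)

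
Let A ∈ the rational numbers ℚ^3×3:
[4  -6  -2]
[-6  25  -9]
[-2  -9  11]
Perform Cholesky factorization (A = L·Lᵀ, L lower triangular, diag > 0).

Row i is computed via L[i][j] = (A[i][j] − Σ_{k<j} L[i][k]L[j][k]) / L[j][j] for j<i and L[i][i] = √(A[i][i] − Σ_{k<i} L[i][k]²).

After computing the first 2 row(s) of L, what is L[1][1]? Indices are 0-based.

Step 1: L[0][0] = √(4) = 2.
  L[1][0] = (-6) / L[0][0] = -3.
Step 2: L[1][1] = √(16) = 4.

L[1][1] = 4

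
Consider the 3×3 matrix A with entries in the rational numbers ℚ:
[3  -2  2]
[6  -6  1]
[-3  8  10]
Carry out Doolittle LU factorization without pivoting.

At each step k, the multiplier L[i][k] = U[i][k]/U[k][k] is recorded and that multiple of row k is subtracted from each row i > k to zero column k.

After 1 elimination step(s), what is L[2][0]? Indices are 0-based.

Step 1: pivot at (0,0) is 3.
  row1 ← row1 − (2)·row0  ⇒  L[1][0]=2, U row1=(0, -2, -3)
  row2 ← row2 − (-1)·row0  ⇒  L[2][0]=-1, U row2=(0, 6, 12)

L[2][0] = -1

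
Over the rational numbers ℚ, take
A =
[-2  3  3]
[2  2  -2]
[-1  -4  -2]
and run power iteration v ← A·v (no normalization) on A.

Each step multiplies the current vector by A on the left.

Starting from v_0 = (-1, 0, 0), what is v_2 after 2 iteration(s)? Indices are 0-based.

v_2 = (-7, -2, 4)

v_0 = (-1, 0, 0).
v_1 = A·v_0 = (2, -2, 1).
v_2 = A·v_1 = (-7, -2, 4).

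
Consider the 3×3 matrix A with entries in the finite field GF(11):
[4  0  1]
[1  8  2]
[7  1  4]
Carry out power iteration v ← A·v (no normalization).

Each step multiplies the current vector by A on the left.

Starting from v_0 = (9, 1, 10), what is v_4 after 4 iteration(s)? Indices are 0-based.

v_0 = (9, 1, 10).
v_1 = A·v_0 = (2, 4, 5).
v_2 = A·v_1 = (2, 0, 5).
v_3 = A·v_2 = (2, 1, 1).
v_4 = A·v_3 = (9, 1, 8).

v_4 = (9, 1, 8)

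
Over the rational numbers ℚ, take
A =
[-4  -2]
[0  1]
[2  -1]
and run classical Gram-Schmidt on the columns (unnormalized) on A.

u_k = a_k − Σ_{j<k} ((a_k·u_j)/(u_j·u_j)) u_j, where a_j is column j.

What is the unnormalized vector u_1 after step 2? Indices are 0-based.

u_1 = (-4/5, 1, -8/5)

Step 1: u_0 = a_0 = (-4, 0, 2).
Step 2: u_1 = a_1 − (3/10)·u_0 = (-4/5, 1, -8/5).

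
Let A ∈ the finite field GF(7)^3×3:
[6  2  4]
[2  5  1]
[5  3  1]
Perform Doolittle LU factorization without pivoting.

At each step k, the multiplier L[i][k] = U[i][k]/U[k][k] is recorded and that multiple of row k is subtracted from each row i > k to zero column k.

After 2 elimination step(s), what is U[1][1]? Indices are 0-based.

U[1][1] = 2

Step 1: pivot at (0,0) is 6.
  row1 ← row1 − (5)·row0  ⇒  L[1][0]=5, U row1=(0, 2, 2)
  row2 ← row2 − (2)·row0  ⇒  L[2][0]=2, U row2=(0, 6, 0)
Step 2: pivot at (1,1) is 2.
  row2 ← row2 − (3)·row1  ⇒  L[2][1]=3, U row2=(0, 0, 1)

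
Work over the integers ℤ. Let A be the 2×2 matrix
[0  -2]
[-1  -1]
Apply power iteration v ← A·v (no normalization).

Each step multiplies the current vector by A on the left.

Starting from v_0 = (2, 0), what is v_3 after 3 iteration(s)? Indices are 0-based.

v_0 = (2, 0).
v_1 = A·v_0 = (0, -2).
v_2 = A·v_1 = (4, 2).
v_3 = A·v_2 = (-4, -6).

v_3 = (-4, -6)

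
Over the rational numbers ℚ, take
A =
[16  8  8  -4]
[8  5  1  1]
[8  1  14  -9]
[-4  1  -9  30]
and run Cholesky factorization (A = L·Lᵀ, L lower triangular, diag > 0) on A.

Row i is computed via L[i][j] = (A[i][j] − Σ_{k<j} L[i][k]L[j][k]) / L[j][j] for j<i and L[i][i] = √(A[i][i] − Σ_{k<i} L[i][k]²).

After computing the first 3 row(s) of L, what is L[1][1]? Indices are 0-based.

Step 1: L[0][0] = √(16) = 4.
  L[1][0] = (8) / L[0][0] = 2.
Step 2: L[1][1] = √(1) = 1.
  L[2][0] = (8) / L[0][0] = 2.
  L[2][1] = (-3) / L[1][1] = -3.
Step 3: L[2][2] = √(1) = 1.

L[1][1] = 1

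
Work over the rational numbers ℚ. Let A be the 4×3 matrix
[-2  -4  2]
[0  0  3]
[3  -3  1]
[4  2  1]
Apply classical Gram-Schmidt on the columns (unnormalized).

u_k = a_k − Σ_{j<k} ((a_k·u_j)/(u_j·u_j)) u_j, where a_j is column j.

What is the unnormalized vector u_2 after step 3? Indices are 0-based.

u_2 = (21/22, 3, -7/11, 21/22)

Step 1: u_0 = a_0 = (-2, 0, 3, 4).
Step 2: u_1 = a_1 − (7/29)·u_0 = (-102/29, 0, -108/29, 30/29).
Step 3: u_2 = a_2 − (3/29)·u_0 − (-47/132)·u_1 = (21/22, 3, -7/11, 21/22).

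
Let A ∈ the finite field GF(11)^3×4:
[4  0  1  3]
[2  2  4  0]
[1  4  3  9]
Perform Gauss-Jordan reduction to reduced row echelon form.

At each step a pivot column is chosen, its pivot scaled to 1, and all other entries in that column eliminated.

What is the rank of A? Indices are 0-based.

rank = 3

step 1: normalize row 0 (÷4) = (1, 0, 3, 9)
  row 1: subtract 2×row0 = (0, 2, 9, 4)
  row 2: subtract 1×row0 = (0, 4, 0, 0)
step 2: normalize row 1 (÷2) = (0, 1, 10, 2)
  row 2: subtract 4×row1 = (0, 0, 4, 3)
step 3: normalize row 2 (÷4) = (0, 0, 1, 9)
  row 0: subtract 3×row2 = (1, 0, 0, 4)
  row 1: subtract 10×row2 = (0, 1, 0, 0)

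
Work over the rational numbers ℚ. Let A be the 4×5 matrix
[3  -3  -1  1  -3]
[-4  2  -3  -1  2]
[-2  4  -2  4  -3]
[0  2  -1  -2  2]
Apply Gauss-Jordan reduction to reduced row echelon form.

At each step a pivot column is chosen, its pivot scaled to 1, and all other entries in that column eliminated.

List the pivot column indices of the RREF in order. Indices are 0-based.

step 1: normalize row 0 (÷3) = (1, -1, -1/3, 1/3, -1)
  row 1: subtract -4×row0 = (0, -2, -13/3, 1/3, -2)
  row 2: subtract -2×row0 = (0, 2, -8/3, 14/3, -5)
step 2: normalize row 1 (÷-2) = (0, 1, 13/6, -1/6, 1)
  row 0: subtract -1×row1 = (1, 0, 11/6, 1/6, 0)
  row 2: subtract 2×row1 = (0, 0, -7, 5, -7)
  row 3: subtract 2×row1 = (0, 0, -16/3, -5/3, 0)
step 3: normalize row 2 (÷-7) = (0, 0, 1, -5/7, 1)
  row 0: subtract 11/6×row2 = (1, 0, 0, 31/21, -11/6)
  row 1: subtract 13/6×row2 = (0, 1, 0, 29/21, -7/6)
  row 3: subtract -16/3×row2 = (0, 0, 0, -115/21, 16/3)
step 4: normalize row 3 (÷-115/21) = (0, 0, 0, 1, -112/115)
  row 0: subtract 31/21×row3 = (1, 0, 0, 0, -91/230)
  row 1: subtract 29/21×row3 = (0, 1, 0, 0, 41/230)
  row 2: subtract -5/7×row3 = (0, 0, 1, 0, 7/23)

pivot columns: 0, 1, 2, 3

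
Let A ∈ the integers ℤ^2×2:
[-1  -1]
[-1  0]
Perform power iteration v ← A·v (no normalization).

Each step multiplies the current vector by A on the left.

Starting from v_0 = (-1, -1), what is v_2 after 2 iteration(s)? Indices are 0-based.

v_0 = (-1, -1).
v_1 = A·v_0 = (2, 1).
v_2 = A·v_1 = (-3, -2).

v_2 = (-3, -2)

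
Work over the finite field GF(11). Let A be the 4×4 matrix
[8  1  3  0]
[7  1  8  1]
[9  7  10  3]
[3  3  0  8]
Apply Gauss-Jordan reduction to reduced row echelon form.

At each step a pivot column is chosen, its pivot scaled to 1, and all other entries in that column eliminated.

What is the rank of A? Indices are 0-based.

rank = 4

pivot(0,0)=8: scale R0 → (1, 7, 10, 0)
  clear (1,0): R1 −= (7)R0 → (0, 7, 4, 1)
  clear (2,0): R2 −= (9)R0 → (0, 10, 8, 3)
  clear (3,0): R3 −= (3)R0 → (0, 4, 3, 8)
pivot(1,1)=7: scale R1 → (0, 1, 10, 8)
  clear (0,1): R0 −= (7)R1 → (1, 0, 6, 10)
  clear (2,1): R2 −= (10)R1 → (0, 0, 7, 0)
  clear (3,1): R3 −= (4)R1 → (0, 0, 7, 9)
pivot(2,2)=7: scale R2 → (0, 0, 1, 0)
  clear (0,2): R0 −= (6)R2 → (1, 0, 0, 10)
  clear (1,2): R1 −= (10)R2 → (0, 1, 0, 8)
  clear (3,2): R3 −= (7)R2 → (0, 0, 0, 9)
pivot(3,3)=9: scale R3 → (0, 0, 0, 1)
  clear (0,3): R0 −= (10)R3 → (1, 0, 0, 0)
  clear (1,3): R1 −= (8)R3 → (0, 1, 0, 0)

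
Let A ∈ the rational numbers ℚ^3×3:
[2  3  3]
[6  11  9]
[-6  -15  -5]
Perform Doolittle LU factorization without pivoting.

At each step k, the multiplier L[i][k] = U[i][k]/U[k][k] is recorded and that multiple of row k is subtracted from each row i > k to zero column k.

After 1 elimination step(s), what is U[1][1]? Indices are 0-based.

Step 1: pivot at (0,0) is 2.
  row1 ← row1 − (3)·row0  ⇒  L[1][0]=3, U row1=(0, 2, 0)
  row2 ← row2 − (-3)·row0  ⇒  L[2][0]=-3, U row2=(0, -6, 4)

U[1][1] = 2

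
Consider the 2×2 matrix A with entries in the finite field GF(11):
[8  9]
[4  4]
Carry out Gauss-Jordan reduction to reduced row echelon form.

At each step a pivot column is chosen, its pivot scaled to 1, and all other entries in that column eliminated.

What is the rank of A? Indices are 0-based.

rank = 2

pivot(0,0)=8: scale R0 → (1, 8)
  clear (1,0): R1 −= (4)R0 → (0, 5)
pivot(1,1)=5: scale R1 → (0, 1)
  clear (0,1): R0 −= (8)R1 → (1, 0)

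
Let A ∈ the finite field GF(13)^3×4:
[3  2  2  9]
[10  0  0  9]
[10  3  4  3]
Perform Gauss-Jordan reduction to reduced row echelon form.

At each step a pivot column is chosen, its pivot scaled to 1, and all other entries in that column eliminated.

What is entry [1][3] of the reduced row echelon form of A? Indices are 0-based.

M[1][3] = 3

[1] R0 /= 3  ⇒  (1, 5, 5, 3)
     R1 -= 10·R0  ⇒  (0, 2, 2, 5)
     R2 -= 10·R0  ⇒  (0, 5, 6, 12)
[2] R1 /= 2  ⇒  (0, 1, 1, 9)
     R0 -= 5·R1  ⇒  (1, 0, 0, 10)
     R2 -= 5·R1  ⇒  (0, 0, 1, 6)
[3] R2 /= 1  ⇒  (0, 0, 1, 6)
     R1 -= 1·R2  ⇒  (0, 1, 0, 3)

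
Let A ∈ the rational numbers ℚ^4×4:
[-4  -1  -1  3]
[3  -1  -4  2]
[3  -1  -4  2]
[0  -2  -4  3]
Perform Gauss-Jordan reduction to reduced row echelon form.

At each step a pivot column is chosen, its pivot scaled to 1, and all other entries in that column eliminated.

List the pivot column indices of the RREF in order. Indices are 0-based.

pivot columns: 0, 1, 2

[1] R0 /= -4  ⇒  (1, 1/4, 1/4, -3/4)
     R1 -= 3·R0  ⇒  (0, -7/4, -19/4, 17/4)
     R2 -= 3·R0  ⇒  (0, -7/4, -19/4, 17/4)
[2] R1 /= -7/4  ⇒  (0, 1, 19/7, -17/7)
     R0 -= 1/4·R1  ⇒  (1, 0, -3/7, -1/7)
     R2 -= -7/4·R1  ⇒  (0, 0, 0, 0)
     R3 -= -2·R1  ⇒  (0, 0, 10/7, -13/7)
[3] R2 <-> R3
[3] R2 /= 10/7  ⇒  (0, 0, 1, -13/10)
     R0 -= -3/7·R2  ⇒  (1, 0, 0, -7/10)
     R1 -= 19/7·R2  ⇒  (0, 1, 0, 11/10)
column 3 empty below row 3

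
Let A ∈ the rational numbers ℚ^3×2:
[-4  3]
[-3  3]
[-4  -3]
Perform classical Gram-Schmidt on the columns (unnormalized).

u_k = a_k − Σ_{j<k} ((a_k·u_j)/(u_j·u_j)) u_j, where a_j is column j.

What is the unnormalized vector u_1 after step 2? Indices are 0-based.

u_1 = (87/41, 96/41, -159/41)

Step 1: u_0 = a_0 = (-4, -3, -4).
Step 2: u_1 = a_1 − (-9/41)·u_0 = (87/41, 96/41, -159/41).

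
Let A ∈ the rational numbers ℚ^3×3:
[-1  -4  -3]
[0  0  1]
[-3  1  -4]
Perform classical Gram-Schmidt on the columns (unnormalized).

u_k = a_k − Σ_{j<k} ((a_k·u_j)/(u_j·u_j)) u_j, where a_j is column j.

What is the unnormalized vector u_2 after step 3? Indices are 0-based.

u_2 = (0, 1, 0)

Step 1: u_0 = a_0 = (-1, 0, -3).
Step 2: u_1 = a_1 − (1/10)·u_0 = (-39/10, 0, 13/10).
Step 3: u_2 = a_2 − (3/2)·u_0 − (5/13)·u_1 = (0, 1, 0).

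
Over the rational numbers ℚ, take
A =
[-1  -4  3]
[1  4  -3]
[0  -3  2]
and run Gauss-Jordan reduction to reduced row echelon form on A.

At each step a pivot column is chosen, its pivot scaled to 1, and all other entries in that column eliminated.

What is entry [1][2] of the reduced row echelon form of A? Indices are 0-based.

step 1: normalize row 0 (÷-1) = (1, 4, -3)
  row 1: subtract 1×row0 = (0, 0, 0)
step 2: exchange rows 1,2
step 2: normalize row 1 (÷-3) = (0, 1, -2/3)
  row 0: subtract 4×row1 = (1, 0, -1/3)
skip col 2 (zero from row 2)

M[1][2] = -2/3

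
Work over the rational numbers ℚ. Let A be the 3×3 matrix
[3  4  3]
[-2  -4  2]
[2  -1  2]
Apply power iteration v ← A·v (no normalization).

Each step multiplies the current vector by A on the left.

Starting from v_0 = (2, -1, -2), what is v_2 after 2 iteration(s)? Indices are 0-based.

v_2 = (-25, 26, -2)

v_0 = (2, -1, -2).
v_1 = A·v_0 = (-4, -4, 1).
v_2 = A·v_1 = (-25, 26, -2).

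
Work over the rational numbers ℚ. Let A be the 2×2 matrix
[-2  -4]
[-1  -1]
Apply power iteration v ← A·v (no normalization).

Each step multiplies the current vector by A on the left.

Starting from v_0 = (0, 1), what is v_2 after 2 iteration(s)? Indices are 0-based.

v_0 = (0, 1).
v_1 = A·v_0 = (-4, -1).
v_2 = A·v_1 = (12, 5).

v_2 = (12, 5)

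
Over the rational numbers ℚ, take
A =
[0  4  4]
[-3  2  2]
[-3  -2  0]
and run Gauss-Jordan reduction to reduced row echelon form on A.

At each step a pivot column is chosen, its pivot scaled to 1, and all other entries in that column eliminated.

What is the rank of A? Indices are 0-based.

rank = 3

step 1: exchange rows 0,1
step 1: normalize row 0 (÷-3) = (1, -2/3, -2/3)
  row 2: subtract -3×row0 = (0, -4, -2)
step 2: normalize row 1 (÷4) = (0, 1, 1)
  row 0: subtract -2/3×row1 = (1, 0, 0)
  row 2: subtract -4×row1 = (0, 0, 2)
step 3: normalize row 2 (÷2) = (0, 0, 1)
  row 1: subtract 1×row2 = (0, 1, 0)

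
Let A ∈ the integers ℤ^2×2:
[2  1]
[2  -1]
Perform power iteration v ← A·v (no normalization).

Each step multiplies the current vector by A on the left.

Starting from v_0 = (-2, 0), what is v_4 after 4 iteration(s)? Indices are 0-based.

v_4 = (-76, -36)

v_0 = (-2, 0).
v_1 = A·v_0 = (-4, -4).
v_2 = A·v_1 = (-12, -4).
v_3 = A·v_2 = (-28, -20).
v_4 = A·v_3 = (-76, -36).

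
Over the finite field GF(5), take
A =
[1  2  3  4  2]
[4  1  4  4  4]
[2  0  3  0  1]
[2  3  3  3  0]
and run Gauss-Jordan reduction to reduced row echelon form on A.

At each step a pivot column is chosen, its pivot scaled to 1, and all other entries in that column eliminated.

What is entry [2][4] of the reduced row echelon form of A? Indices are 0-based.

M[2][4] = 1

step 1: normalize row 0 (÷1) = (1, 2, 3, 4, 2)
  row 1: subtract 4×row0 = (0, 3, 2, 3, 1)
  row 2: subtract 2×row0 = (0, 1, 2, 2, 2)
  row 3: subtract 2×row0 = (0, 4, 2, 0, 1)
step 2: normalize row 1 (÷3) = (0, 1, 4, 1, 2)
  row 0: subtract 2×row1 = (1, 0, 0, 2, 3)
  row 2: subtract 1×row1 = (0, 0, 3, 1, 0)
  row 3: subtract 4×row1 = (0, 0, 1, 1, 3)
step 3: normalize row 2 (÷3) = (0, 0, 1, 2, 0)
  row 1: subtract 4×row2 = (0, 1, 0, 3, 2)
  row 3: subtract 1×row2 = (0, 0, 0, 4, 3)
step 4: normalize row 3 (÷4) = (0, 0, 0, 1, 2)
  row 0: subtract 2×row3 = (1, 0, 0, 0, 4)
  row 1: subtract 3×row3 = (0, 1, 0, 0, 1)
  row 2: subtract 2×row3 = (0, 0, 1, 0, 1)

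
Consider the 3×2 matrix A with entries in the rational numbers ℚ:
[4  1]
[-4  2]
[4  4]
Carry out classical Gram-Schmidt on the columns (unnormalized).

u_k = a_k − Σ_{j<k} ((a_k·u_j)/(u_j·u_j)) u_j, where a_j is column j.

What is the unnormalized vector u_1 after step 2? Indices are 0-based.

Step 1: u_0 = a_0 = (4, -4, 4).
Step 2: u_1 = a_1 − (1/4)·u_0 = (0, 3, 3).

u_1 = (0, 3, 3)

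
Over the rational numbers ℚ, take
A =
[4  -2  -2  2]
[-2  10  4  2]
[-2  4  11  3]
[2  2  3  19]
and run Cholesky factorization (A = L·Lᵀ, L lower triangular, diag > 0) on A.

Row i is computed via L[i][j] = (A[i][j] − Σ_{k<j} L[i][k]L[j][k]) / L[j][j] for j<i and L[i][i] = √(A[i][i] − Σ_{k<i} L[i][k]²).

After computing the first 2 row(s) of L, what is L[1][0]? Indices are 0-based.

L[1][0] = -1

Step 1: L[0][0] = √(4) = 2.
  L[1][0] = (-2) / L[0][0] = -1.
Step 2: L[1][1] = √(9) = 3.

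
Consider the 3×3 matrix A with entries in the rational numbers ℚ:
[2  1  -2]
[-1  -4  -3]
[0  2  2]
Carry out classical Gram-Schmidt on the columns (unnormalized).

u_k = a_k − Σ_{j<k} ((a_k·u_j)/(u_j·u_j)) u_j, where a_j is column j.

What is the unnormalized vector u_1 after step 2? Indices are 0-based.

u_1 = (-7/5, -14/5, 2)

Step 1: u_0 = a_0 = (2, -1, 0).
Step 2: u_1 = a_1 − (6/5)·u_0 = (-7/5, -14/5, 2).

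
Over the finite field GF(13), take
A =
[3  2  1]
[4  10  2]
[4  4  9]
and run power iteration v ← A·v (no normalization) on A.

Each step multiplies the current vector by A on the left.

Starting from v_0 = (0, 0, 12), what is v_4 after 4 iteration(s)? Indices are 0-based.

v_0 = (0, 0, 12).
v_1 = A·v_0 = (12, 11, 4).
v_2 = A·v_1 = (10, 10, 11).
v_3 = A·v_2 = (9, 6, 10).
v_4 = A·v_3 = (10, 12, 7).

v_4 = (10, 12, 7)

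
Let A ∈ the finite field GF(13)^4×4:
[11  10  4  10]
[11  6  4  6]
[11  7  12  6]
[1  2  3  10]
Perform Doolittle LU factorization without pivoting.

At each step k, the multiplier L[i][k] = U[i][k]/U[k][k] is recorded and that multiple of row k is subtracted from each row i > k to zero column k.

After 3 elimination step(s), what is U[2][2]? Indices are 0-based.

k=0: U[0][0]=11
  eliminate (1,0): mult=1, new row 1: (0, 9, 0, 9); set L[1][0]=1
  eliminate (2,0): mult=1, new row 2: (0, 10, 8, 9); set L[2][0]=1
  eliminate (3,0): mult=6, new row 3: (0, 7, 5, 2); set L[3][0]=6
k=1: U[1][1]=9
  eliminate (2,1): mult=4, new row 2: (0, 0, 8, 12); set L[2][1]=4
  eliminate (3,1): mult=8, new row 3: (0, 0, 5, 8); set L[3][1]=8
k=2: U[2][2]=8
  eliminate (3,2): mult=12, new row 3: (0, 0, 0, 7); set L[3][2]=12

U[2][2] = 8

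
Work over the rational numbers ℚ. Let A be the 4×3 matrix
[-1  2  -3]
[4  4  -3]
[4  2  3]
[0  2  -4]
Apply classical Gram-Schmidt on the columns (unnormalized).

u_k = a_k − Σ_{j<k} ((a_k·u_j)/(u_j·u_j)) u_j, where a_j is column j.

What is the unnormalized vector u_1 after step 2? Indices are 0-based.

u_1 = (8/3, 4/3, -2/3, 2)

Step 1: u_0 = a_0 = (-1, 4, 4, 0).
Step 2: u_1 = a_1 − (2/3)·u_0 = (8/3, 4/3, -2/3, 2).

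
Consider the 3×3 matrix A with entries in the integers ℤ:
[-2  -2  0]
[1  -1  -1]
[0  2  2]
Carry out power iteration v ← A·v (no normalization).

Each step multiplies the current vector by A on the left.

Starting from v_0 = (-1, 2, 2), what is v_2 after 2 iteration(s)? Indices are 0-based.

v_0 = (-1, 2, 2).
v_1 = A·v_0 = (-2, -5, 8).
v_2 = A·v_1 = (14, -5, 6).

v_2 = (14, -5, 6)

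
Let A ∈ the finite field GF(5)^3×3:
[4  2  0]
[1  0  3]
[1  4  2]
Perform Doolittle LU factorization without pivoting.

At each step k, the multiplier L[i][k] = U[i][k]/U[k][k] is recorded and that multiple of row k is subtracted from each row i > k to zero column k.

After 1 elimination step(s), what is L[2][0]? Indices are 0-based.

L[2][0] = 4

k=0: U[0][0]=4
  eliminate (1,0): mult=4, new row 1: (0, 2, 3); set L[1][0]=4
  eliminate (2,0): mult=4, new row 2: (0, 1, 2); set L[2][0]=4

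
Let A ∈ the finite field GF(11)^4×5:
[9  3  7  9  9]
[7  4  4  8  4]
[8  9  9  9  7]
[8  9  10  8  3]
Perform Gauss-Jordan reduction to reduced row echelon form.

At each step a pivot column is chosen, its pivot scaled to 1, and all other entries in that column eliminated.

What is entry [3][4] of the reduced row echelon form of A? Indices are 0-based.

M[3][4] = 5

step 1: normalize row 0 (÷9) = (1, 4, 2, 1, 1)
  row 1: subtract 7×row0 = (0, 9, 1, 1, 8)
  row 2: subtract 8×row0 = (0, 10, 4, 1, 10)
  row 3: subtract 8×row0 = (0, 10, 5, 0, 6)
step 2: normalize row 1 (÷9) = (0, 1, 5, 5, 7)
  row 0: subtract 4×row1 = (1, 0, 4, 3, 6)
  row 2: subtract 10×row1 = (0, 0, 9, 6, 6)
  row 3: subtract 10×row1 = (0, 0, 10, 5, 2)
step 3: normalize row 2 (÷9) = (0, 0, 1, 8, 8)
  row 0: subtract 4×row2 = (1, 0, 0, 4, 7)
  row 1: subtract 5×row2 = (0, 1, 0, 9, 0)
  row 3: subtract 10×row2 = (0, 0, 0, 2, 10)
step 4: normalize row 3 (÷2) = (0, 0, 0, 1, 5)
  row 0: subtract 4×row3 = (1, 0, 0, 0, 9)
  row 1: subtract 9×row3 = (0, 1, 0, 0, 10)
  row 2: subtract 8×row3 = (0, 0, 1, 0, 1)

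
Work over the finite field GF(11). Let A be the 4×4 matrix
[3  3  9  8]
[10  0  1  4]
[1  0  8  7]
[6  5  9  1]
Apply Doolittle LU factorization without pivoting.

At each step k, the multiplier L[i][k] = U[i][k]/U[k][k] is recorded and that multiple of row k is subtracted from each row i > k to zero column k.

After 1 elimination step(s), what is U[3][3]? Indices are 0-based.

Step 1: pivot at (0,0) is 3.
  row1 ← row1 − (7)·row0  ⇒  L[1][0]=7, U row1=(0, 1, 4, 3)
  row2 ← row2 − (4)·row0  ⇒  L[2][0]=4, U row2=(0, 10, 5, 8)
  row3 ← row3 − (2)·row0  ⇒  L[3][0]=2, U row3=(0, 10, 2, 7)

U[3][3] = 7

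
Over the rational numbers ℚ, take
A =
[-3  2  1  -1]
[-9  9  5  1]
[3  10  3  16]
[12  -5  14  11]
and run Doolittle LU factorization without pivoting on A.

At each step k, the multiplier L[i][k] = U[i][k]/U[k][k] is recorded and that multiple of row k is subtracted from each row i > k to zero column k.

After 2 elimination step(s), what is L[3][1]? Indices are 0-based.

L[3][1] = 1

[col 0] pivot -3
  R1 -= 3*R0 → (0, 3, 2, 4)  (L[1][0] := 3)
  R2 -= -1*R0 → (0, 12, 4, 15)  (L[2][0] := -1)
  R3 -= -4*R0 → (0, 3, 18, 7)  (L[3][0] := -4)
[col 1] pivot 3
  R2 -= 4*R1 → (0, 0, -4, -1)  (L[2][1] := 4)
  R3 -= 1*R1 → (0, 0, 16, 3)  (L[3][1] := 1)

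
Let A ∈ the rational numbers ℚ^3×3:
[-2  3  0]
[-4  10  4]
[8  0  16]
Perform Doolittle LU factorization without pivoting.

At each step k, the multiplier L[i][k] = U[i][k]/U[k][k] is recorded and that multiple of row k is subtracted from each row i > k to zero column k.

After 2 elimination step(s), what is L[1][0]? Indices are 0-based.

L[1][0] = 2

k=0: U[0][0]=-2
  eliminate (1,0): mult=2, new row 1: (0, 4, 4); set L[1][0]=2
  eliminate (2,0): mult=-4, new row 2: (0, 12, 16); set L[2][0]=-4
k=1: U[1][1]=4
  eliminate (2,1): mult=3, new row 2: (0, 0, 4); set L[2][1]=3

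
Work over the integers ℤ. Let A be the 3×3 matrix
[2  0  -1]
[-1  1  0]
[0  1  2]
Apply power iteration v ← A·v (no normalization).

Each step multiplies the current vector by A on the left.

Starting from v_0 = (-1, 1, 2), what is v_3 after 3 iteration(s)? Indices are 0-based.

v_3 = (-38, 19, 30)

v_0 = (-1, 1, 2).
v_1 = A·v_0 = (-4, 2, 5).
v_2 = A·v_1 = (-13, 6, 12).
v_3 = A·v_2 = (-38, 19, 30).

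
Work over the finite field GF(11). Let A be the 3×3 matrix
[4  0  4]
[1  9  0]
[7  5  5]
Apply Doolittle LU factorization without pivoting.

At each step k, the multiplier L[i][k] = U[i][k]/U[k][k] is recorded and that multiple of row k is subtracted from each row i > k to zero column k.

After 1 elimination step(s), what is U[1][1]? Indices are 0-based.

U[1][1] = 9

k=0: U[0][0]=4
  eliminate (1,0): mult=3, new row 1: (0, 9, 10); set L[1][0]=3
  eliminate (2,0): mult=10, new row 2: (0, 5, 9); set L[2][0]=10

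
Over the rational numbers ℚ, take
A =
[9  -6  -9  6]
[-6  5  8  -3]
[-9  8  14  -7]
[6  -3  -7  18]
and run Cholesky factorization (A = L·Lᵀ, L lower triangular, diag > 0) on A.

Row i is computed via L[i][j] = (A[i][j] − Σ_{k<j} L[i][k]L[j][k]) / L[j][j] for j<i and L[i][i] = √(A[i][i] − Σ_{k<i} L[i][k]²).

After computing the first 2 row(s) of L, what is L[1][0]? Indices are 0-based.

Step 1: L[0][0] = √(9) = 3.
  L[1][0] = (-6) / L[0][0] = -2.
Step 2: L[1][1] = √(1) = 1.

L[1][0] = -2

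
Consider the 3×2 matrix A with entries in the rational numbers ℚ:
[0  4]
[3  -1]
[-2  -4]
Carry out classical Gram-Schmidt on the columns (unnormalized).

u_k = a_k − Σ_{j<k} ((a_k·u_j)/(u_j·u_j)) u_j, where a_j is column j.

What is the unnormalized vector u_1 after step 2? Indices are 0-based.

Step 1: u_0 = a_0 = (0, 3, -2).
Step 2: u_1 = a_1 − (5/13)·u_0 = (4, -28/13, -42/13).

u_1 = (4, -28/13, -42/13)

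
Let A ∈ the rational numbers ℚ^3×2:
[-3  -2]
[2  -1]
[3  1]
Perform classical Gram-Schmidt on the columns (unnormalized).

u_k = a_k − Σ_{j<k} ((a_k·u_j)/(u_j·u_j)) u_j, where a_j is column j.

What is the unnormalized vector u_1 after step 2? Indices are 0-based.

Step 1: u_0 = a_0 = (-3, 2, 3).
Step 2: u_1 = a_1 − (7/22)·u_0 = (-23/22, -18/11, 1/22).

u_1 = (-23/22, -18/11, 1/22)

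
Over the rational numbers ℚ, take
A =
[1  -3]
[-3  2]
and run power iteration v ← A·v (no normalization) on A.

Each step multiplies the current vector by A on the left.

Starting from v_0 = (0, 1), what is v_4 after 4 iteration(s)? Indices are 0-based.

v_4 = (-207, 250)

v_0 = (0, 1).
v_1 = A·v_0 = (-3, 2).
v_2 = A·v_1 = (-9, 13).
v_3 = A·v_2 = (-48, 53).
v_4 = A·v_3 = (-207, 250).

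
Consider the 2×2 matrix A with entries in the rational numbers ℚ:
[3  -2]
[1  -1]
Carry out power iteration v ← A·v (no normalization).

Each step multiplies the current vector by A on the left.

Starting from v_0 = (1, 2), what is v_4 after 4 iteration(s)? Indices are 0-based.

v_0 = (1, 2).
v_1 = A·v_0 = (-1, -1).
v_2 = A·v_1 = (-1, 0).
v_3 = A·v_2 = (-3, -1).
v_4 = A·v_3 = (-7, -2).

v_4 = (-7, -2)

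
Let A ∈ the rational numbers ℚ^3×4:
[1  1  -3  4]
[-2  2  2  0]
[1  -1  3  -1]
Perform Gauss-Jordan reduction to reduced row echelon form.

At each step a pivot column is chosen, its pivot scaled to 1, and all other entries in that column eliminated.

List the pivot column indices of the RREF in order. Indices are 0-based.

step 1: normalize row 0 (÷1) = (1, 1, -3, 4)
  row 1: subtract -2×row0 = (0, 4, -4, 8)
  row 2: subtract 1×row0 = (0, -2, 6, -5)
step 2: normalize row 1 (÷4) = (0, 1, -1, 2)
  row 0: subtract 1×row1 = (1, 0, -2, 2)
  row 2: subtract -2×row1 = (0, 0, 4, -1)
step 3: normalize row 2 (÷4) = (0, 0, 1, -1/4)
  row 0: subtract -2×row2 = (1, 0, 0, 3/2)
  row 1: subtract -1×row2 = (0, 1, 0, 7/4)

pivot columns: 0, 1, 2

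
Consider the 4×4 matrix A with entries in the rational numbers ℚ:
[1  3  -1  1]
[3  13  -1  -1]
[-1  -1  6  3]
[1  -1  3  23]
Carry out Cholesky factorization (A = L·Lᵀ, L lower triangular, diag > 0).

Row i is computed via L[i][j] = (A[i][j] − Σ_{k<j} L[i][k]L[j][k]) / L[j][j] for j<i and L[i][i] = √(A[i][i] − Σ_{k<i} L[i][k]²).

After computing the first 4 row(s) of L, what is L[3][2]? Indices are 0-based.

L[3][2] = 3

Step 1: L[0][0] = √(1) = 1.
  L[1][0] = (3) / L[0][0] = 3.
Step 2: L[1][1] = √(4) = 2.
  L[2][0] = (-1) / L[0][0] = -1.
  L[2][1] = (2) / L[1][1] = 1.
Step 3: L[2][2] = √(4) = 2.
  L[3][0] = (1) / L[0][0] = 1.
  L[3][1] = (-4) / L[1][1] = -2.
  L[3][2] = (6) / L[2][2] = 3.
Step 4: L[3][3] = √(9) = 3.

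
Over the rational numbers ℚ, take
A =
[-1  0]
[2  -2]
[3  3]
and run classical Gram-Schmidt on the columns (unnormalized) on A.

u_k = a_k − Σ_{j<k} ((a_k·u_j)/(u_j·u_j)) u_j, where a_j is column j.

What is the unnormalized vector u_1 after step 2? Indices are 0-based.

Step 1: u_0 = a_0 = (-1, 2, 3).
Step 2: u_1 = a_1 − (5/14)·u_0 = (5/14, -19/7, 27/14).

u_1 = (5/14, -19/7, 27/14)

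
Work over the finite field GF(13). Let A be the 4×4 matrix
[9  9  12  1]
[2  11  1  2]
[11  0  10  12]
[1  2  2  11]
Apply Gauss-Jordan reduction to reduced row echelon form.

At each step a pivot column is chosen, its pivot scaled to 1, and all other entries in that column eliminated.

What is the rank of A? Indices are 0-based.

step 1: normalize row 0 (÷9) = (1, 1, 10, 3)
  row 1: subtract 2×row0 = (0, 9, 7, 9)
  row 2: subtract 11×row0 = (0, 2, 4, 5)
  row 3: subtract 1×row0 = (0, 1, 5, 8)
step 2: normalize row 1 (÷9) = (0, 1, 8, 1)
  row 0: subtract 1×row1 = (1, 0, 2, 2)
  row 2: subtract 2×row1 = (0, 0, 1, 3)
  row 3: subtract 1×row1 = (0, 0, 10, 7)
step 3: normalize row 2 (÷1) = (0, 0, 1, 3)
  row 0: subtract 2×row2 = (1, 0, 0, 9)
  row 1: subtract 8×row2 = (0, 1, 0, 3)
  row 3: subtract 10×row2 = (0, 0, 0, 3)
step 4: normalize row 3 (÷3) = (0, 0, 0, 1)
  row 0: subtract 9×row3 = (1, 0, 0, 0)
  row 1: subtract 3×row3 = (0, 1, 0, 0)
  row 2: subtract 3×row3 = (0, 0, 1, 0)

rank = 4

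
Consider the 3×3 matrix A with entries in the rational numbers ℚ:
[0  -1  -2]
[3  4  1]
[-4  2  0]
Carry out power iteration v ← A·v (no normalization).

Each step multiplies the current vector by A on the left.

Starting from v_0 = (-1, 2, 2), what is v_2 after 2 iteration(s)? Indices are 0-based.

v_0 = (-1, 2, 2).
v_1 = A·v_0 = (-6, 7, 8).
v_2 = A·v_1 = (-23, 18, 38).

v_2 = (-23, 18, 38)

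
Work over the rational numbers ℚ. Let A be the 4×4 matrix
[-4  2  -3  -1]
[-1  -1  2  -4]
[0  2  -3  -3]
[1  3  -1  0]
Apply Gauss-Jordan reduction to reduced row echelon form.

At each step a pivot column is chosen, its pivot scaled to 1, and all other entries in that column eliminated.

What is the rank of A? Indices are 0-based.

rank = 4

pivot(0,0)=-4: scale R0 → (1, -1/2, 3/4, 1/4)
  clear (1,0): R1 −= (-1)R0 → (0, -3/2, 11/4, -15/4)
  clear (3,0): R3 −= (1)R0 → (0, 7/2, -7/4, -1/4)
pivot(1,1)=-3/2: scale R1 → (0, 1, -11/6, 5/2)
  clear (0,1): R0 −= (-1/2)R1 → (1, 0, -1/6, 3/2)
  clear (2,1): R2 −= (2)R1 → (0, 0, 2/3, -8)
  clear (3,1): R3 −= (7/2)R1 → (0, 0, 14/3, -9)
pivot(2,2)=2/3: scale R2 → (0, 0, 1, -12)
  clear (0,2): R0 −= (-1/6)R2 → (1, 0, 0, -1/2)
  clear (1,2): R1 −= (-11/6)R2 → (0, 1, 0, -39/2)
  clear (3,2): R3 −= (14/3)R2 → (0, 0, 0, 47)
pivot(3,3)=47: scale R3 → (0, 0, 0, 1)
  clear (0,3): R0 −= (-1/2)R3 → (1, 0, 0, 0)
  clear (1,3): R1 −= (-39/2)R3 → (0, 1, 0, 0)
  clear (2,3): R2 −= (-12)R3 → (0, 0, 1, 0)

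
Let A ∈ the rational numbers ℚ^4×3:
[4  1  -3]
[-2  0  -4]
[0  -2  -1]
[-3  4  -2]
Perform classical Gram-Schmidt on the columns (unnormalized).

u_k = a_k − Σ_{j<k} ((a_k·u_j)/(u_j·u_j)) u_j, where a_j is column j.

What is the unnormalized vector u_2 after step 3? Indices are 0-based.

u_2 = (-254/109, -448/109, -207/109, -40/109)

Step 1: u_0 = a_0 = (4, -2, 0, -3).
Step 2: u_1 = a_1 − (-8/29)·u_0 = (61/29, -16/29, -2, 92/29).
Step 3: u_2 = a_2 − (2/29)·u_0 − (-49/109)·u_1 = (-254/109, -448/109, -207/109, -40/109).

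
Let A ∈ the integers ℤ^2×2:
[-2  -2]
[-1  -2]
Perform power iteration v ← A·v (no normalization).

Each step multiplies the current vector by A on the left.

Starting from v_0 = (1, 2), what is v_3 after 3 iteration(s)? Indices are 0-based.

v_0 = (1, 2).
v_1 = A·v_0 = (-6, -5).
v_2 = A·v_1 = (22, 16).
v_3 = A·v_2 = (-76, -54).

v_3 = (-76, -54)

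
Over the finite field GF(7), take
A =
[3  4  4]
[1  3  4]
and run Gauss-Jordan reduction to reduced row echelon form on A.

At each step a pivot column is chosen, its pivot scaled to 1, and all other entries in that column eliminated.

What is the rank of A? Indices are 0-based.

pivot(0,0)=3: scale R0 → (1, 6, 6)
  clear (1,0): R1 −= (1)R0 → (0, 4, 5)
pivot(1,1)=4: scale R1 → (0, 1, 3)
  clear (0,1): R0 −= (6)R1 → (1, 0, 2)

rank = 2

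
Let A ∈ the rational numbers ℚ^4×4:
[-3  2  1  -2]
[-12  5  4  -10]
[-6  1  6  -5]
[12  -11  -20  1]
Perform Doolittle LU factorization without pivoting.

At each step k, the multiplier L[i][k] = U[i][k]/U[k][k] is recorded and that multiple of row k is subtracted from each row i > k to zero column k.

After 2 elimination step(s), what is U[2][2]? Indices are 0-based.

k=0: U[0][0]=-3
  eliminate (1,0): mult=4, new row 1: (0, -3, 0, -2); set L[1][0]=4
  eliminate (2,0): mult=2, new row 2: (0, -3, 4, -1); set L[2][0]=2
  eliminate (3,0): mult=-4, new row 3: (0, -3, -16, -7); set L[3][0]=-4
k=1: U[1][1]=-3
  eliminate (2,1): mult=1, new row 2: (0, 0, 4, 1); set L[2][1]=1
  eliminate (3,1): mult=1, new row 3: (0, 0, -16, -5); set L[3][1]=1

U[2][2] = 4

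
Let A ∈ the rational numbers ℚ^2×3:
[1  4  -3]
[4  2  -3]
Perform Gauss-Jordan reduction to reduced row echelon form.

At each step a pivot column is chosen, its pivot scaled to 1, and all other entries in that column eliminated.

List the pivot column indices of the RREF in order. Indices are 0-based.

pivot(0,0)=1: scale R0 → (1, 4, -3)
  clear (1,0): R1 −= (4)R0 → (0, -14, 9)
pivot(1,1)=-14: scale R1 → (0, 1, -9/14)
  clear (0,1): R0 −= (4)R1 → (1, 0, -3/7)

pivot columns: 0, 1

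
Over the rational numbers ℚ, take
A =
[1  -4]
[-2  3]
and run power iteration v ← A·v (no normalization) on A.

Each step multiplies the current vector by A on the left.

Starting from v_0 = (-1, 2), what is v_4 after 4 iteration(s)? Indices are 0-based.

v_4 = (-1041, 1042)

v_0 = (-1, 2).
v_1 = A·v_0 = (-9, 8).
v_2 = A·v_1 = (-41, 42).
v_3 = A·v_2 = (-209, 208).
v_4 = A·v_3 = (-1041, 1042).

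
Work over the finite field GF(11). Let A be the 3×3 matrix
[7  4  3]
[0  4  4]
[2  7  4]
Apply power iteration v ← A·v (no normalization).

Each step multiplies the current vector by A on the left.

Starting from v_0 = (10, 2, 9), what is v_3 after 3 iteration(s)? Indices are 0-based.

v_3 = (9, 0, 2)

v_0 = (10, 2, 9).
v_1 = A·v_0 = (6, 0, 4).
v_2 = A·v_1 = (10, 5, 6).
v_3 = A·v_2 = (9, 0, 2).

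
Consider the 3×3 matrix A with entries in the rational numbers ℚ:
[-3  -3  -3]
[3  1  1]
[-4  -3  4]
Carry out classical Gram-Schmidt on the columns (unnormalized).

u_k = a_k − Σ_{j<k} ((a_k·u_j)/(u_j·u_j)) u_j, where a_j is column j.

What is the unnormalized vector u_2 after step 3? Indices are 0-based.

Step 1: u_0 = a_0 = (-3, 3, -4).
Step 2: u_1 = a_1 − (12/17)·u_0 = (-15/17, -19/17, -3/17).
Step 3: u_2 = a_2 − (-2/17)·u_0 − (2/5)·u_1 = (-3, 9/5, 18/5).

u_2 = (-3, 9/5, 18/5)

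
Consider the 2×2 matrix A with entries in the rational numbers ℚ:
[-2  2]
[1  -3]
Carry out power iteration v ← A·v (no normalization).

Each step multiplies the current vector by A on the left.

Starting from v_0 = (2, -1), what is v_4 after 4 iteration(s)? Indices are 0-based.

v_0 = (2, -1).
v_1 = A·v_0 = (-6, 5).
v_2 = A·v_1 = (22, -21).
v_3 = A·v_2 = (-86, 85).
v_4 = A·v_3 = (342, -341).

v_4 = (342, -341)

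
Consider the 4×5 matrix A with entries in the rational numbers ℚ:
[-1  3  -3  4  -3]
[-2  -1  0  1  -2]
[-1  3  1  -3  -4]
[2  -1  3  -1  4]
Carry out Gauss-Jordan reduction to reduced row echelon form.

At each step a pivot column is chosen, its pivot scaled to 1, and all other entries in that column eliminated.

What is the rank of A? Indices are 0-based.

pivot(0,0)=-1: scale R0 → (1, -3, 3, -4, 3)
  clear (1,0): R1 −= (-2)R0 → (0, -7, 6, -7, 4)
  clear (2,0): R2 −= (-1)R0 → (0, 0, 4, -7, -1)
  clear (3,0): R3 −= (2)R0 → (0, 5, -3, 7, -2)
pivot(1,1)=-7: scale R1 → (0, 1, -6/7, 1, -4/7)
  clear (0,1): R0 −= (-3)R1 → (1, 0, 3/7, -1, 9/7)
  clear (3,1): R3 −= (5)R1 → (0, 0, 9/7, 2, 6/7)
pivot(2,2)=4: scale R2 → (0, 0, 1, -7/4, -1/4)
  clear (0,2): R0 −= (3/7)R2 → (1, 0, 0, -1/4, 39/28)
  clear (1,2): R1 −= (-6/7)R2 → (0, 1, 0, -1/2, -11/14)
  clear (3,2): R3 −= (9/7)R2 → (0, 0, 0, 17/4, 33/28)
pivot(3,3)=17/4: scale R3 → (0, 0, 0, 1, 33/119)
  clear (0,3): R0 −= (-1/4)R3 → (1, 0, 0, 0, 174/119)
  clear (1,3): R1 −= (-1/2)R3 → (0, 1, 0, 0, -11/17)
  clear (2,3): R2 −= (-7/4)R3 → (0, 0, 1, 0, 4/17)

rank = 4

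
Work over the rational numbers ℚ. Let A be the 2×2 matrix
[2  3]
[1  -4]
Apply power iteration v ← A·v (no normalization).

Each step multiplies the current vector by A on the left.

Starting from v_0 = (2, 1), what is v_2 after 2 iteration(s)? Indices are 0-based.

v_2 = (8, 15)

v_0 = (2, 1).
v_1 = A·v_0 = (7, -2).
v_2 = A·v_1 = (8, 15).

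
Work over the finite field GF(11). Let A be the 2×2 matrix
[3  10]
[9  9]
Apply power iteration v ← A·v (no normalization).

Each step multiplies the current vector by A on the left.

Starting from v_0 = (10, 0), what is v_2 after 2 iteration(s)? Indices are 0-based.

v_2 = (0, 2)

v_0 = (10, 0).
v_1 = A·v_0 = (8, 2).
v_2 = A·v_1 = (0, 2).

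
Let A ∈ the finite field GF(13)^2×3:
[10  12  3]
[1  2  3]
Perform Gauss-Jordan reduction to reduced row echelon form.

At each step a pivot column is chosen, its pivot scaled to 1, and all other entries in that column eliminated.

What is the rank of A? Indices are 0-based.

rank = 2

pivot(0,0)=10: scale R0 → (1, 9, 12)
  clear (1,0): R1 −= (1)R0 → (0, 6, 4)
pivot(1,1)=6: scale R1 → (0, 1, 5)
  clear (0,1): R0 −= (9)R1 → (1, 0, 6)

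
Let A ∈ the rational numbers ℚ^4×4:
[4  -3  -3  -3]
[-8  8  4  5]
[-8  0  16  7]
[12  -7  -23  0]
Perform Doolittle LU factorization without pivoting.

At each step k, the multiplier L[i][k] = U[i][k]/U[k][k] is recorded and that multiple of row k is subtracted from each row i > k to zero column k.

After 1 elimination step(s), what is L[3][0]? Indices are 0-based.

[col 0] pivot 4
  R1 -= -2*R0 → (0, 2, -2, -1)  (L[1][0] := -2)
  R2 -= -2*R0 → (0, -6, 10, 1)  (L[2][0] := -2)
  R3 -= 3*R0 → (0, 2, -14, 9)  (L[3][0] := 3)

L[3][0] = 3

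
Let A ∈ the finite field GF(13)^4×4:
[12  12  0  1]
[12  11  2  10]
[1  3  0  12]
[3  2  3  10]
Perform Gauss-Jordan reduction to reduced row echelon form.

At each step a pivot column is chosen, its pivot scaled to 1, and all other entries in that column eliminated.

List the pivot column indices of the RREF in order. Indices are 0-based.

pivot columns: 0, 1, 2, 3

pivot(0,0)=12: scale R0 → (1, 1, 0, 12)
  clear (1,0): R1 −= (12)R0 → (0, 12, 2, 9)
  clear (2,0): R2 −= (1)R0 → (0, 2, 0, 0)
  clear (3,0): R3 −= (3)R0 → (0, 12, 3, 0)
pivot(1,1)=12: scale R1 → (0, 1, 11, 4)
  clear (0,1): R0 −= (1)R1 → (1, 0, 2, 8)
  clear (2,1): R2 −= (2)R1 → (0, 0, 4, 5)
  clear (3,1): R3 −= (12)R1 → (0, 0, 1, 4)
pivot(2,2)=4: scale R2 → (0, 0, 1, 11)
  clear (0,2): R0 −= (2)R2 → (1, 0, 0, 12)
  clear (1,2): R1 −= (11)R2 → (0, 1, 0, 0)
  clear (3,2): R3 −= (1)R2 → (0, 0, 0, 6)
pivot(3,3)=6: scale R3 → (0, 0, 0, 1)
  clear (0,3): R0 −= (12)R3 → (1, 0, 0, 0)
  clear (2,3): R2 −= (11)R3 → (0, 0, 1, 0)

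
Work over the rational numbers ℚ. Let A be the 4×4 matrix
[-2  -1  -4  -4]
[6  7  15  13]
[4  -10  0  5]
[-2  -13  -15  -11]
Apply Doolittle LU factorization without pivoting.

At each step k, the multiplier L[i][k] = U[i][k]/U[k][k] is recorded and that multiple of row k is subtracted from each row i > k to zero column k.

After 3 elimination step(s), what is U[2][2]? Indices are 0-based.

Step 1: pivot at (0,0) is -2.
  row1 ← row1 − (-3)·row0  ⇒  L[1][0]=-3, U row1=(0, 4, 3, 1)
  row2 ← row2 − (-2)·row0  ⇒  L[2][0]=-2, U row2=(0, -12, -8, -3)
  row3 ← row3 − (1)·row0  ⇒  L[3][0]=1, U row3=(0, -12, -11, -7)
Step 2: pivot at (1,1) is 4.
  row2 ← row2 − (-3)·row1  ⇒  L[2][1]=-3, U row2=(0, 0, 1, 0)
  row3 ← row3 − (-3)·row1  ⇒  L[3][1]=-3, U row3=(0, 0, -2, -4)
Step 3: pivot at (2,2) is 1.
  row3 ← row3 − (-2)·row2  ⇒  L[3][2]=-2, U row3=(0, 0, 0, -4)

U[2][2] = 1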